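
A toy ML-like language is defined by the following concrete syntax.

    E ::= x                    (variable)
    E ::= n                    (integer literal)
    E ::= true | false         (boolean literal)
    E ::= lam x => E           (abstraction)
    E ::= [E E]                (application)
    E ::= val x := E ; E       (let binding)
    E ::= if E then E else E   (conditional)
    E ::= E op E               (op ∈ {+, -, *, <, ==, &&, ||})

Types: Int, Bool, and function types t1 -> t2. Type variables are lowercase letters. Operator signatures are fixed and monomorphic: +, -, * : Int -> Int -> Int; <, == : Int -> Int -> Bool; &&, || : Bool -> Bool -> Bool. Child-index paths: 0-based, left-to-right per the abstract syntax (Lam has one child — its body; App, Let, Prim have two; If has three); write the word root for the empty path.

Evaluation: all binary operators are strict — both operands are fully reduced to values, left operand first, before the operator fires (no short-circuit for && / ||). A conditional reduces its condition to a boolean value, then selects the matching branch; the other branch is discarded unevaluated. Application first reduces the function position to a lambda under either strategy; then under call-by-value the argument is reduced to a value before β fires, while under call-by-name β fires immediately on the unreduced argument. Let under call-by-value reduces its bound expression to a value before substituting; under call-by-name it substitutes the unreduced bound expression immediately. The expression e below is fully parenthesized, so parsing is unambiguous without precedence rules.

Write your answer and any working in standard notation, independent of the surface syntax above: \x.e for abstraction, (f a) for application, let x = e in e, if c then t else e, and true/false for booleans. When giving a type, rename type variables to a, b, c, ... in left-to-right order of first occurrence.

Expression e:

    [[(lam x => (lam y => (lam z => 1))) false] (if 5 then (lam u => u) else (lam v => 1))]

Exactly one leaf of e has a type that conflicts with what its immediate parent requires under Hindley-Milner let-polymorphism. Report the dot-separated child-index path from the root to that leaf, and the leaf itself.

Answer: 1.0 : 5

Derivation:
\z._ : c -> Int
\y._ : b -> c -> Int
\x._ : a -> b -> c -> Int
  unify a -> b -> c -> Int ~ Bool -> d
  unify a ~ Bool
  unify b -> c -> Int ~ d
_ _ : b -> c -> Int
  unify Int ~ Bool
  FAIL: mismatch Int ~ Bool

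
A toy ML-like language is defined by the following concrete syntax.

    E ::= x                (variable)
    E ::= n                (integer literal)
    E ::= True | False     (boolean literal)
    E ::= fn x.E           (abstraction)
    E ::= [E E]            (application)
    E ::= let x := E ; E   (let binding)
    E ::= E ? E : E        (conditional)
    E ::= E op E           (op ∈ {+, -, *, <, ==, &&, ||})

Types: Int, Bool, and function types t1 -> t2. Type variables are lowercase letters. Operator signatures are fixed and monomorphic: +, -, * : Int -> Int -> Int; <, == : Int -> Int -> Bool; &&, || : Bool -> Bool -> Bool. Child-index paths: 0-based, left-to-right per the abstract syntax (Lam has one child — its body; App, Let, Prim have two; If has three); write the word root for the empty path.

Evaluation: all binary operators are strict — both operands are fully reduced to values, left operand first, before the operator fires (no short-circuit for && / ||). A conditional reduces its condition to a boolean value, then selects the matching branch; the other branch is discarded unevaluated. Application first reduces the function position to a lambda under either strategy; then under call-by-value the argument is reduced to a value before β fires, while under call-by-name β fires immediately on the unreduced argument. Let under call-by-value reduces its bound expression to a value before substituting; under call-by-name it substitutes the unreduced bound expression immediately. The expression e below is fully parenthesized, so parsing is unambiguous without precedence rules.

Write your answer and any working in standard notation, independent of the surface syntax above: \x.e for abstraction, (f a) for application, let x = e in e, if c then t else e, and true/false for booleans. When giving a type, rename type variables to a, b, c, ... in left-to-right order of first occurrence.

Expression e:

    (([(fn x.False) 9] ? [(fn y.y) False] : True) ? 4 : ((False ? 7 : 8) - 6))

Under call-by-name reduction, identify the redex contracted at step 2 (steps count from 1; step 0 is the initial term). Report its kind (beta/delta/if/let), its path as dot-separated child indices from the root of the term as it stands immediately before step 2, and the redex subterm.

Answer: if at 0 : (if false then ((\y.y) false) else true)

Derivation:
step 0: (if (if ((\x.false) 9) then ((\y.y) false) else true) then 4 else ((if false then 7 else 8) - 6))
step 1: [beta@0.0] (if (if false then ((\y.y) false) else true) then 4 else ((if false then 7 else 8) - 6))
step 2: [if@0] (if true then 4 else ((if false then 7 else 8) - 6))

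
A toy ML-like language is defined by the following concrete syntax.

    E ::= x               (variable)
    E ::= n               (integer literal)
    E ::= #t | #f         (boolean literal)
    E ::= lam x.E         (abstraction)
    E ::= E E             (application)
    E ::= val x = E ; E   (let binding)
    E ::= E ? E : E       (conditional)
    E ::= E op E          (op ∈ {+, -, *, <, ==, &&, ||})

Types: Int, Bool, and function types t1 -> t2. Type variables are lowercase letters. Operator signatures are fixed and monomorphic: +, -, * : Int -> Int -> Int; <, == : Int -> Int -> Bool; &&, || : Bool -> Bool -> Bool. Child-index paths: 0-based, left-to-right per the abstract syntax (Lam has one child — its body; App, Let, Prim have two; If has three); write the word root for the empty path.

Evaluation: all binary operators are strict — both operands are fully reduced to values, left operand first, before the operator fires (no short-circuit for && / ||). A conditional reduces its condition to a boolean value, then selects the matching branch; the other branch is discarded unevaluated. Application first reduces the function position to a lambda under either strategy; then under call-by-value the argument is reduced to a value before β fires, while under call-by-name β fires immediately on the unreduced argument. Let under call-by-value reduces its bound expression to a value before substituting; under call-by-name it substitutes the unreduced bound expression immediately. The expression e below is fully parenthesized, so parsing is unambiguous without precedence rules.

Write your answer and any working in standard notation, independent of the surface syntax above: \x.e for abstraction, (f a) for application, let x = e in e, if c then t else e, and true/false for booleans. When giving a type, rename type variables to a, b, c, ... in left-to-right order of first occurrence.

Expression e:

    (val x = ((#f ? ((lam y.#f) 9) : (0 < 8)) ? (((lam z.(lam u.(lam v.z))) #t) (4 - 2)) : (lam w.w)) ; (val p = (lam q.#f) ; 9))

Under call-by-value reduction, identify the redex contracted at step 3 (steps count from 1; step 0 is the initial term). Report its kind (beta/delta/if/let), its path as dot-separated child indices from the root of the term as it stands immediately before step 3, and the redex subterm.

Answer: if at 0 : (if true then (((\z.(\u.(\v.z))) true) (4 - 2)) else (\w.w))

Working:
step 0: (let x = (if (if false then ((\y.false) 9) else (0 < 8)) then (((\z.(\u.(\v.z))) true) (4 - 2)) else (\w.w)) in (let p = (\q.false) in 9))
step 1: [if@0.0] (let x = (if (0 < 8) then (((\z.(\u.(\v.z))) true) (4 - 2)) else (\w.w)) in (let p = (\q.false) in 9))
step 2: [delta@0.0] (let x = (if true then (((\z.(\u.(\v.z))) true) (4 - 2)) else (\w.w)) in (let p = (\q.false) in 9))
step 3: [if@0] (let x = (((\z.(\u.(\v.z))) true) (4 - 2)) in (let p = (\q.false) in 9))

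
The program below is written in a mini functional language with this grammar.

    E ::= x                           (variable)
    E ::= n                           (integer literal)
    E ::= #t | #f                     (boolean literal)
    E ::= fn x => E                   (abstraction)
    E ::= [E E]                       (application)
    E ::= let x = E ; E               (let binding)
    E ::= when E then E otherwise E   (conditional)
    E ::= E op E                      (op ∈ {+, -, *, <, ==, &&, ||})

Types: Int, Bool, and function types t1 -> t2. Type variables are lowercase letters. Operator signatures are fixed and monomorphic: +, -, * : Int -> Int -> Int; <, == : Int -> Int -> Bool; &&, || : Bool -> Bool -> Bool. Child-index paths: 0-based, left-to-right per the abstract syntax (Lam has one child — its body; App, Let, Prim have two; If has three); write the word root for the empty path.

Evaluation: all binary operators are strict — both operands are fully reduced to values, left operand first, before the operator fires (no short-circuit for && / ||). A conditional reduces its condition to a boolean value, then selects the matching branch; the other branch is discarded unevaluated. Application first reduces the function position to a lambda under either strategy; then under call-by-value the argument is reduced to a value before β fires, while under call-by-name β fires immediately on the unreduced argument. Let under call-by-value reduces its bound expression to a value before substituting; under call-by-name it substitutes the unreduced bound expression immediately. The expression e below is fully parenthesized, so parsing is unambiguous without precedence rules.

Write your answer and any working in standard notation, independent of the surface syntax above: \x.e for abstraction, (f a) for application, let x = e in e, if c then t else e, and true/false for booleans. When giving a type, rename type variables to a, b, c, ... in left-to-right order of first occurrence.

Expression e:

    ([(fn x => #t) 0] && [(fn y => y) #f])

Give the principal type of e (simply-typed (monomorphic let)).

Answer: Bool

Working:
\x._ : a -> Bool
  unify a -> Bool ~ Int -> b
  unify a ~ Int
  unify Bool ~ b
_ _ : Bool
  unify Bool ~ Bool
y : c
\y._ : c -> c
  unify c -> c ~ Bool -> d
  unify c ~ Bool
  unify Bool ~ d
_ _ : Bool
  unify Bool ~ Bool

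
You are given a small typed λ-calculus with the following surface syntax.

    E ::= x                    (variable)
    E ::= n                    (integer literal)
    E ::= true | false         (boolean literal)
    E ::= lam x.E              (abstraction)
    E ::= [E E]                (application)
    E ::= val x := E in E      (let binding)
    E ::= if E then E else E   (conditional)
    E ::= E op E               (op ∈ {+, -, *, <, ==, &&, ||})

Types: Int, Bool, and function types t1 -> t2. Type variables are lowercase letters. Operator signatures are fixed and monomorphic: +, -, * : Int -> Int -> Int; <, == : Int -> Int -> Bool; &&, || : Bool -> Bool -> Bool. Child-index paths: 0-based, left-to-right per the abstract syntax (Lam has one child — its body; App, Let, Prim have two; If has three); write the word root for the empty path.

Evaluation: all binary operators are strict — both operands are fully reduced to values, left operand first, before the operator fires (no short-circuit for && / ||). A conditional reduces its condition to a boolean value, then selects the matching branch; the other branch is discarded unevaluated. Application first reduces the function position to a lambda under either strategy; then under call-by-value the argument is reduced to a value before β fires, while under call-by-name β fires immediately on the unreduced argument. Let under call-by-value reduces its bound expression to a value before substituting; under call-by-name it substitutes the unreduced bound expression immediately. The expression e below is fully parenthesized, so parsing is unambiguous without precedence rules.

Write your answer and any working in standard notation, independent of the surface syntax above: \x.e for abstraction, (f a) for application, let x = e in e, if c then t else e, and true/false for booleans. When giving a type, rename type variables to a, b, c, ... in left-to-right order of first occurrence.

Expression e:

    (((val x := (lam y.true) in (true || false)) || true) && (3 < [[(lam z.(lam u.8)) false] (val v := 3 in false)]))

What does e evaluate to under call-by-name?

Working:
step 0: (((let x = (\y.true) in (true || false)) || true) && (3 < (((\z.(\u.8)) false) (let v = 3 in false))))
step 1: [let@0.0] (((true || false) || true) && (3 < (((\z.(\u.8)) false) (let v = 3 in false))))
step 2: [delta@0.0] ((true || true) && (3 < (((\z.(\u.8)) false) (let v = 3 in false))))
step 3: [delta@0] (true && (3 < (((\z.(\u.8)) false) (let v = 3 in false))))
step 4: [beta@1.1.0] (true && (3 < ((\u.8) (let v = 3 in false))))
step 5: [beta@1.1] (true && (3 < 8))
step 6: [delta@1] (true && true)
step 7: [delta@root] true

Answer: true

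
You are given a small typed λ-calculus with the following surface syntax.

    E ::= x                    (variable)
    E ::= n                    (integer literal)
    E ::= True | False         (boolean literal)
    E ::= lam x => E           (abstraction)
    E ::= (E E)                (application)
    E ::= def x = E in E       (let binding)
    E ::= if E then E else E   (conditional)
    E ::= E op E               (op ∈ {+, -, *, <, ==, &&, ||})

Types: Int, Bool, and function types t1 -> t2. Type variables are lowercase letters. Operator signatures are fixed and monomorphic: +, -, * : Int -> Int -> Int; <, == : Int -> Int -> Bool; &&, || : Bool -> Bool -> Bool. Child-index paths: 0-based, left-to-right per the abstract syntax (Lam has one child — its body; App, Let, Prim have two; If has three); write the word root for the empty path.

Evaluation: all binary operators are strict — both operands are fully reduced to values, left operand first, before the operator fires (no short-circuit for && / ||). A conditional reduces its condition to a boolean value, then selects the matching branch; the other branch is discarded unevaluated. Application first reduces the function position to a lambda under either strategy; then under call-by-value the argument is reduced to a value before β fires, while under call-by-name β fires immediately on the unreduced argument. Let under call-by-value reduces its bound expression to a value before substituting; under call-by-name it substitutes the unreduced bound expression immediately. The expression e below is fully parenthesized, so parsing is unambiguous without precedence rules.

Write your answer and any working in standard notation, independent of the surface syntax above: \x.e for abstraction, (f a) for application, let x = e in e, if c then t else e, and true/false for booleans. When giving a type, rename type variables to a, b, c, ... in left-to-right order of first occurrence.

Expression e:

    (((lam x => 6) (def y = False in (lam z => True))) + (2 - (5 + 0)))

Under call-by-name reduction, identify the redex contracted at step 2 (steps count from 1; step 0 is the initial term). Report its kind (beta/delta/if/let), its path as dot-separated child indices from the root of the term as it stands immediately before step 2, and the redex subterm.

Answer: delta at 1.1 : (5 + 0)

Derivation:
step 0: (((\x.6) (let y = false in (\z.true))) + (2 - (5 + 0)))
step 1: [beta@0] (6 + (2 - (5 + 0)))
step 2: [delta@1.1] (6 + (2 - 5))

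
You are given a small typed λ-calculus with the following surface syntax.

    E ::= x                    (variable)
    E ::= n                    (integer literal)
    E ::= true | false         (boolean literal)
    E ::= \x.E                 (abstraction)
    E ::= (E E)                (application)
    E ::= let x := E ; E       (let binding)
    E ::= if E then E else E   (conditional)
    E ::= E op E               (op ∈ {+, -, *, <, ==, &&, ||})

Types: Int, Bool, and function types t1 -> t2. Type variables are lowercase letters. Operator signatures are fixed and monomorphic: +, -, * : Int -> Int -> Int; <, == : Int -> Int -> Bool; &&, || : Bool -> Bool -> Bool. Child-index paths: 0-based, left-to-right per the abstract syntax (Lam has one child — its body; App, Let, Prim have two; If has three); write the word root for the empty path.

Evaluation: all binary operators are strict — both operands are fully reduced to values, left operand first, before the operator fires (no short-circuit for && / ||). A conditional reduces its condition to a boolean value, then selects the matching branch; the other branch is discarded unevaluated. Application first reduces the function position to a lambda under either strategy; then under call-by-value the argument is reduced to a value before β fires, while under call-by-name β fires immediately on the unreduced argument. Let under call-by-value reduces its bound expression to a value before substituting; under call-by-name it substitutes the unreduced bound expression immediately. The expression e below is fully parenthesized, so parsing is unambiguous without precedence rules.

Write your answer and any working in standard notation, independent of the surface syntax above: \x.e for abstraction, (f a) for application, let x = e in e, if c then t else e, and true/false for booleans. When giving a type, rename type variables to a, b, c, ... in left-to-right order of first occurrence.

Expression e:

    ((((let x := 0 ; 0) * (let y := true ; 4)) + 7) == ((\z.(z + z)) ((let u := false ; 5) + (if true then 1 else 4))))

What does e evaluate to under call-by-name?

Trace:
step 0: ((((let x = 0 in 0) * (let y = true in 4)) + 7) == ((\z.(z + z)) ((let u = false in 5) + (if true then 1 else 4))))
step 1: [let@0.0.0] (((0 * (let y = true in 4)) + 7) == ((\z.(z + z)) ((let u = false in 5) + (if true then 1 else 4))))
step 2: [let@0.0.1] (((0 * 4) + 7) == ((\z.(z + z)) ((let u = false in 5) + (if true then 1 else 4))))
step 3: [delta@0.0] ((0 + 7) == ((\z.(z + z)) ((let u = false in 5) + (if true then 1 else 4))))
step 4: [delta@0] (7 == ((\z.(z + z)) ((let u = false in 5) + (if true then 1 else 4))))
step 5: [beta@1] (7 == (((let u = false in 5) + (if true then 1 else 4)) + ((let u = false in 5) + (if true then 1 else 4))))
step 6: [let@1.0.0] (7 == ((5 + (if true then 1 else 4)) + ((let u = false in 5) + (if true then 1 else 4))))
step 7: [if@1.0.1] (7 == ((5 + 1) + ((let u = false in 5) + (if true then 1 else 4))))
step 8: [delta@1.0] (7 == (6 + ((let u = false in 5) + (if true then 1 else 4))))
step 9: [let@1.1.0] (7 == (6 + (5 + (if true then 1 else 4))))
step 10: [if@1.1.1] (7 == (6 + (5 + 1)))
step 11: [delta@1.1] (7 == (6 + 6))
step 12: [delta@1] (7 == 12)
step 13: [delta@root] false

Answer: false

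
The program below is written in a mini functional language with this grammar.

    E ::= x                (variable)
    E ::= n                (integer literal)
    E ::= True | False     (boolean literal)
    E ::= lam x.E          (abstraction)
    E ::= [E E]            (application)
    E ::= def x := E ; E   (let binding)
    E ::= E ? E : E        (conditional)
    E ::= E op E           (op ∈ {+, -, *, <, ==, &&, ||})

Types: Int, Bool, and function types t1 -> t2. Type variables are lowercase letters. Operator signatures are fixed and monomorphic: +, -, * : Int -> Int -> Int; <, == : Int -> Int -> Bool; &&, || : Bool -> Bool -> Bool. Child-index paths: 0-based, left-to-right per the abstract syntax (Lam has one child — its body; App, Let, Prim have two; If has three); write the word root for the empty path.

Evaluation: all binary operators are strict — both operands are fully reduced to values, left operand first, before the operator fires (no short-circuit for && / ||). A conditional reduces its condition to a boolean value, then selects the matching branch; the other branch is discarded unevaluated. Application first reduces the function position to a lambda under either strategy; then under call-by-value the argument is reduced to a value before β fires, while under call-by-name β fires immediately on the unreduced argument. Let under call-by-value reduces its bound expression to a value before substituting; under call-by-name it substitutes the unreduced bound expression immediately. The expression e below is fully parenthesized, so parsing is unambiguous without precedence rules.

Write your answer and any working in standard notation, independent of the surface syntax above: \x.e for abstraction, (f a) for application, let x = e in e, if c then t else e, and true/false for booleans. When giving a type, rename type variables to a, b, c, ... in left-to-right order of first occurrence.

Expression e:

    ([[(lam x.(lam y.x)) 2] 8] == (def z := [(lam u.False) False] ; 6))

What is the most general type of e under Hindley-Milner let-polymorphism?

Answer: Bool

Trace:
x : a
\y._ : b -> a
\x._ : a -> b -> a
  unify a -> b -> a ~ Int -> c
  unify a ~ Int
  unify b -> Int ~ c
_ _ : b -> Int
  unify b -> Int ~ Int -> d
  unify b ~ Int
  unify Int ~ d
_ _ : Int
  unify Int ~ Int
\u._ : e -> Bool
  unify e -> Bool ~ Bool -> f
  unify e ~ Bool
  unify Bool ~ f
_ _ : Bool
let z : Bool
  unify Int ~ Int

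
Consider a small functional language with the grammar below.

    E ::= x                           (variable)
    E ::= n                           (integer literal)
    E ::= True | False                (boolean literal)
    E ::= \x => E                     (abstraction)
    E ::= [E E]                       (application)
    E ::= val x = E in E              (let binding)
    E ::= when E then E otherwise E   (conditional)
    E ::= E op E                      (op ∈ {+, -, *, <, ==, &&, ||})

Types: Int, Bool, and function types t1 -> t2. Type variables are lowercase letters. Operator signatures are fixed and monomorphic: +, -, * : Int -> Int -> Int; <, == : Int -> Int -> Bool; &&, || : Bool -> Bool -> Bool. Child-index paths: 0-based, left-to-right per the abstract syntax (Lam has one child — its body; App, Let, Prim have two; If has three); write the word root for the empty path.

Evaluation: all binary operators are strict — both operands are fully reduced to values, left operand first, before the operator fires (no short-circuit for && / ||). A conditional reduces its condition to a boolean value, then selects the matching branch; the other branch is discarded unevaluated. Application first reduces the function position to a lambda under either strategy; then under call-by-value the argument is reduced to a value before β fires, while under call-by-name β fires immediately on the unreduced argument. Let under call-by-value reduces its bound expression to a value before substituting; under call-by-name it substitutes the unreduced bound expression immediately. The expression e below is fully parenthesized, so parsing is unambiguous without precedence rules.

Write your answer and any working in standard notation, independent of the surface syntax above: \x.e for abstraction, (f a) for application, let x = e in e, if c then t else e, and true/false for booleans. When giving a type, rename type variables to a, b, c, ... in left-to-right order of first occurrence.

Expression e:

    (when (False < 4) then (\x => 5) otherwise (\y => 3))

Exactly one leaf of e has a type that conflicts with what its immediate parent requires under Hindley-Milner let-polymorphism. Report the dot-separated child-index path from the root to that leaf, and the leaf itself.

Answer: 0.0 : false

Derivation:
  unify Bool ~ Int
  FAIL: mismatch Bool ~ Int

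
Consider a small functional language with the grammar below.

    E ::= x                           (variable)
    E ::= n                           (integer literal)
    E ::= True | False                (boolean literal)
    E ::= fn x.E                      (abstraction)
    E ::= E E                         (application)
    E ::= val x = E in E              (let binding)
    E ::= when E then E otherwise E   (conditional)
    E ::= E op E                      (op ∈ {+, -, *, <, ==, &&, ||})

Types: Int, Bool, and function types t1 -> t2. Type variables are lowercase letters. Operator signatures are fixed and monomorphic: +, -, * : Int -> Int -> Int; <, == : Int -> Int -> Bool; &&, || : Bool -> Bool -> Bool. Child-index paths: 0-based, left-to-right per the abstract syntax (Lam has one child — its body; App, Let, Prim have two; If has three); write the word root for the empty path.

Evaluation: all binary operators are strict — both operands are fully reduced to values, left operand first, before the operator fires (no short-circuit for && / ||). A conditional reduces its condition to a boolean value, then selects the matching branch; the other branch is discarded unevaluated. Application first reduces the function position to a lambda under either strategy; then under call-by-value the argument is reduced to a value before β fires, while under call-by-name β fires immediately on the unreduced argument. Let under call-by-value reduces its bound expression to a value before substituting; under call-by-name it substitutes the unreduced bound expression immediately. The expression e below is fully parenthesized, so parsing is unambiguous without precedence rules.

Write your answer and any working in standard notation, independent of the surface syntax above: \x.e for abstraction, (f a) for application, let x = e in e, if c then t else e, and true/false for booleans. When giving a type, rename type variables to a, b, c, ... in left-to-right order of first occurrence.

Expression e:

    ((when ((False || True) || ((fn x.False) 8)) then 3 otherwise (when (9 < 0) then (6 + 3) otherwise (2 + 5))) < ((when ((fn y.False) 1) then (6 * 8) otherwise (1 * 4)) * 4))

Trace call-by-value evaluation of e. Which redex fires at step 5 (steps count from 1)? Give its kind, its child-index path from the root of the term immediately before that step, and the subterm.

Answer: beta at 1.0.0 : ((\y.false) 1)

Working:
step 0: ((if ((false || true) || ((\x.false) 8)) then 3 else (if (9 < 0) then (6 + 3) else (2 + 5))) < ((if ((\y.false) 1) then (6 * 8) else (1 * 4)) * 4))
step 1: [delta@0.0.0] ((if (true || ((\x.false) 8)) then 3 else (if (9 < 0) then (6 + 3) else (2 + 5))) < ((if ((\y.false) 1) then (6 * 8) else (1 * 4)) * 4))
step 2: [beta@0.0.1] ((if (true || false) then 3 else (if (9 < 0) then (6 + 3) else (2 + 5))) < ((if ((\y.false) 1) then (6 * 8) else (1 * 4)) * 4))
step 3: [delta@0.0] ((if true then 3 else (if (9 < 0) then (6 + 3) else (2 + 5))) < ((if ((\y.false) 1) then (6 * 8) else (1 * 4)) * 4))
step 4: [if@0] (3 < ((if ((\y.false) 1) then (6 * 8) else (1 * 4)) * 4))
step 5: [beta@1.0.0] (3 < ((if false then (6 * 8) else (1 * 4)) * 4))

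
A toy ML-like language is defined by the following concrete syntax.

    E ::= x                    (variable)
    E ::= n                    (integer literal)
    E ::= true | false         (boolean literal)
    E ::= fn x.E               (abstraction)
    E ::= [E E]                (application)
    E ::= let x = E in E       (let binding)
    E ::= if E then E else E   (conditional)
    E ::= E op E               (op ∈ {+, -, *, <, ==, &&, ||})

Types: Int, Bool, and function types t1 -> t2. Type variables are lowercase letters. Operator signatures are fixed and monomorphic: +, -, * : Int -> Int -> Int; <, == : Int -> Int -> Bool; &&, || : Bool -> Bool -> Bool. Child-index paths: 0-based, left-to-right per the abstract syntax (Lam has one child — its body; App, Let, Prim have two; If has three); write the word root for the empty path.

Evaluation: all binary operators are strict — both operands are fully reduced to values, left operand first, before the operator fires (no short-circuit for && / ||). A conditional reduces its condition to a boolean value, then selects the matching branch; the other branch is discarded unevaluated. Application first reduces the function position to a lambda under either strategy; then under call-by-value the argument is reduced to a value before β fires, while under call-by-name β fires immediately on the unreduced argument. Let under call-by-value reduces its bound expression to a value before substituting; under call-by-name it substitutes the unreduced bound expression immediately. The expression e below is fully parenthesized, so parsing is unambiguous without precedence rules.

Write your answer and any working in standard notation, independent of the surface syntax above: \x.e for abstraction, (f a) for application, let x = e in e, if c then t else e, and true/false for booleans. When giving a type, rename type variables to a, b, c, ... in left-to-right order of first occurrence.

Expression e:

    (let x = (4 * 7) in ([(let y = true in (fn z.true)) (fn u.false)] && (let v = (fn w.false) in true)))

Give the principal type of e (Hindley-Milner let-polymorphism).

Answer: Bool

Trace:
  unify Int ~ Int
  unify Int ~ Int
let x : Int
let y : Bool
\z._ : a -> Bool
\u._ : b -> Bool
  unify a -> Bool ~ (b -> Bool) -> c
  unify a ~ b -> Bool
  unify Bool ~ c
_ _ : Bool
  unify Bool ~ Bool
\w._ : d -> Bool
let v : forall. d -> Bool
  unify Bool ~ Bool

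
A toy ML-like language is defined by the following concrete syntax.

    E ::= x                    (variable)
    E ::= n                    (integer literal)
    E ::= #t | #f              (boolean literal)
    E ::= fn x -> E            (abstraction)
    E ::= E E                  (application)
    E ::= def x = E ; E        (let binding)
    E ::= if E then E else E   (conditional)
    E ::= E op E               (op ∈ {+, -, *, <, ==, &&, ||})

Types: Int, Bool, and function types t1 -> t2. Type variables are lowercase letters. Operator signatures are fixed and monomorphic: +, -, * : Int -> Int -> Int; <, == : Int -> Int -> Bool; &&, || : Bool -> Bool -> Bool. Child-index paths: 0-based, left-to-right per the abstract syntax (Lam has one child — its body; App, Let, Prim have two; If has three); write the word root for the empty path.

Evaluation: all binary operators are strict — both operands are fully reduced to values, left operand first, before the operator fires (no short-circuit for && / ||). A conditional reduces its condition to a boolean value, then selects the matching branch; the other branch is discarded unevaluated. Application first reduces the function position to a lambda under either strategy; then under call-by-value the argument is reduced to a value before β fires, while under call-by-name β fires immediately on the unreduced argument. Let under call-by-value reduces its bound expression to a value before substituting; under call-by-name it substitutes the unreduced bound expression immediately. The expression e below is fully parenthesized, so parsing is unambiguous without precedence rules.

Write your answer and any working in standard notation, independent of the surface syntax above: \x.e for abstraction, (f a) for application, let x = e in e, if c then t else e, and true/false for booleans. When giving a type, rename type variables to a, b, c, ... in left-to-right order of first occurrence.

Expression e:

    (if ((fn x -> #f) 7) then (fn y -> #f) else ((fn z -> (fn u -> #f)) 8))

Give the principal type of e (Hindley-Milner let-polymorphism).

Answer: a -> Bool

Working:
\x._ : a -> Bool
  unify a -> Bool ~ Int -> b
  unify a ~ Int
  unify Bool ~ b
_ _ : Bool
  unify Bool ~ Bool
\y._ : c -> Bool
\u._ : e -> Bool
\z._ : d -> e -> Bool
  unify d -> e -> Bool ~ Int -> f
  unify d ~ Int
  unify e -> Bool ~ f
_ _ : e -> Bool
  unify c -> Bool ~ e -> Bool
  unify c ~ e
  unify Bool ~ Bool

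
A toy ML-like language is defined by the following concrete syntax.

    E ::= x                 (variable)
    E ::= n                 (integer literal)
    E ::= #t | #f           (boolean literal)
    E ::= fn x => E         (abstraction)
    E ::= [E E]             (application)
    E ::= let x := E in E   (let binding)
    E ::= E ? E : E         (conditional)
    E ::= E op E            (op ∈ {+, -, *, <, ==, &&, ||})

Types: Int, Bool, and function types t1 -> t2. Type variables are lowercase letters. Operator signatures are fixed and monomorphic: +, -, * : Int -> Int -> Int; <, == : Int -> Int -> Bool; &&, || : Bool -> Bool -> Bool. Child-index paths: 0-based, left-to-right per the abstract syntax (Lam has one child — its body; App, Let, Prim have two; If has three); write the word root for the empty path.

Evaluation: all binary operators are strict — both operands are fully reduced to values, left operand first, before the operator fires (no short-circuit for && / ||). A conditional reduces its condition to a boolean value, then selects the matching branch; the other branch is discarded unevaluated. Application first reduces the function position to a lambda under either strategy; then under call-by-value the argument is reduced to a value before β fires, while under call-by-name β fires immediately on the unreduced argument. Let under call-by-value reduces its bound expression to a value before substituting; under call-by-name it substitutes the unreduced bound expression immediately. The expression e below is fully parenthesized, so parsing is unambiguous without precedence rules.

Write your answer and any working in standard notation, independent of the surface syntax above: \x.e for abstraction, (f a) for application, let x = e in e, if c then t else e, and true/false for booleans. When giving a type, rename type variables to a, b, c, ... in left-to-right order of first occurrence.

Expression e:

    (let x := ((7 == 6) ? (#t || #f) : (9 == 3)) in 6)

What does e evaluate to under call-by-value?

Derivation:
step 0: (let x = (if (7 == 6) then (true || false) else (9 == 3)) in 6)
step 1: [delta@0.0] (let x = (if false then (true || false) else (9 == 3)) in 6)
step 2: [if@0] (let x = (9 == 3) in 6)
step 3: [delta@0] (let x = false in 6)
step 4: [let@root] 6

Answer: 6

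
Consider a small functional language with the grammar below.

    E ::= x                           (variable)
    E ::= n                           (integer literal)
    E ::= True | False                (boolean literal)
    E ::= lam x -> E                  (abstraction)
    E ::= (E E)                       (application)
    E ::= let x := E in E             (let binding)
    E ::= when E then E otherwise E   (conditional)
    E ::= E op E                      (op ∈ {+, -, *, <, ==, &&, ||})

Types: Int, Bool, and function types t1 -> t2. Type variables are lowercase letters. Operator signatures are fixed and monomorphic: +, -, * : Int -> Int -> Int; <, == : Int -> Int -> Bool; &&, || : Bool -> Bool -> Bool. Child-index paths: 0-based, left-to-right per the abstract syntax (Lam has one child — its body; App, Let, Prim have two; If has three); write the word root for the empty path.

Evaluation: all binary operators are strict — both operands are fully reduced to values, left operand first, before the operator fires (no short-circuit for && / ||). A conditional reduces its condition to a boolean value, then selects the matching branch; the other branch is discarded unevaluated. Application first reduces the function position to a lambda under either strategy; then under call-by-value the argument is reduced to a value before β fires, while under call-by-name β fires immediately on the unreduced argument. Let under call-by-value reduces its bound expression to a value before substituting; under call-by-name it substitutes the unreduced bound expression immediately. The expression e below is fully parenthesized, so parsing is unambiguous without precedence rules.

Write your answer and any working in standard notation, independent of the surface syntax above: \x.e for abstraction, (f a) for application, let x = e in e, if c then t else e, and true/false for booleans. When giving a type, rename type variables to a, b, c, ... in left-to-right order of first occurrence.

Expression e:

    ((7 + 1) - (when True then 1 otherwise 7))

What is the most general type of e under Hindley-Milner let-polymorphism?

Answer: Int

Derivation:
  unify Int ~ Int
  unify Int ~ Int
  unify Int ~ Int
  unify Bool ~ Bool
  unify Int ~ Int
  unify Int ~ Int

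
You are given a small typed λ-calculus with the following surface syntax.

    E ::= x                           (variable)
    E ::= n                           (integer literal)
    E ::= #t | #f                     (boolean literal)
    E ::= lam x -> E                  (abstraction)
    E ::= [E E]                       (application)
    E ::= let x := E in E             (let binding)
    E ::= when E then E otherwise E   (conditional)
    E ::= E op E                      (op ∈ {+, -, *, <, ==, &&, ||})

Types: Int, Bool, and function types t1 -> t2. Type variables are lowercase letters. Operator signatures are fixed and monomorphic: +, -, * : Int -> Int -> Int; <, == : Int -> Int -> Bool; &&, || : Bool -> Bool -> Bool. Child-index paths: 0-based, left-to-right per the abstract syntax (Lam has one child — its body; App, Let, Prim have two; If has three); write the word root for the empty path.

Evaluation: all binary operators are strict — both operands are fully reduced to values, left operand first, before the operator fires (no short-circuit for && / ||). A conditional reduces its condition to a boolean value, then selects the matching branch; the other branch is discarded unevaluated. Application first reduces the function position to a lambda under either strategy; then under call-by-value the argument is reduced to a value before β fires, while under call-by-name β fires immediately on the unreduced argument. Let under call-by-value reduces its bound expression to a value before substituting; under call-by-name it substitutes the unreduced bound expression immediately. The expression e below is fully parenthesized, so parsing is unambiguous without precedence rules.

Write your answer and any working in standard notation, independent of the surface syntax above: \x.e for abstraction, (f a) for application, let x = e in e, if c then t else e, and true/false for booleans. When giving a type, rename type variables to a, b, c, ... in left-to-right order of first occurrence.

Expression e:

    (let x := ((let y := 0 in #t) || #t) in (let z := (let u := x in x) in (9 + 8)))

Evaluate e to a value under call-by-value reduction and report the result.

Working:
step 0: (let x = ((let y = 0 in true) || true) in (let z = (let u = x in x) in (9 + 8)))
step 1: [let@0.0] (let x = (true || true) in (let z = (let u = x in x) in (9 + 8)))
step 2: [delta@0] (let x = true in (let z = (let u = x in x) in (9 + 8)))
step 3: [let@root] (let z = (let u = true in true) in (9 + 8))
step 4: [let@0] (let z = true in (9 + 8))
step 5: [let@root] (9 + 8)
step 6: [delta@root] 17

Answer: 17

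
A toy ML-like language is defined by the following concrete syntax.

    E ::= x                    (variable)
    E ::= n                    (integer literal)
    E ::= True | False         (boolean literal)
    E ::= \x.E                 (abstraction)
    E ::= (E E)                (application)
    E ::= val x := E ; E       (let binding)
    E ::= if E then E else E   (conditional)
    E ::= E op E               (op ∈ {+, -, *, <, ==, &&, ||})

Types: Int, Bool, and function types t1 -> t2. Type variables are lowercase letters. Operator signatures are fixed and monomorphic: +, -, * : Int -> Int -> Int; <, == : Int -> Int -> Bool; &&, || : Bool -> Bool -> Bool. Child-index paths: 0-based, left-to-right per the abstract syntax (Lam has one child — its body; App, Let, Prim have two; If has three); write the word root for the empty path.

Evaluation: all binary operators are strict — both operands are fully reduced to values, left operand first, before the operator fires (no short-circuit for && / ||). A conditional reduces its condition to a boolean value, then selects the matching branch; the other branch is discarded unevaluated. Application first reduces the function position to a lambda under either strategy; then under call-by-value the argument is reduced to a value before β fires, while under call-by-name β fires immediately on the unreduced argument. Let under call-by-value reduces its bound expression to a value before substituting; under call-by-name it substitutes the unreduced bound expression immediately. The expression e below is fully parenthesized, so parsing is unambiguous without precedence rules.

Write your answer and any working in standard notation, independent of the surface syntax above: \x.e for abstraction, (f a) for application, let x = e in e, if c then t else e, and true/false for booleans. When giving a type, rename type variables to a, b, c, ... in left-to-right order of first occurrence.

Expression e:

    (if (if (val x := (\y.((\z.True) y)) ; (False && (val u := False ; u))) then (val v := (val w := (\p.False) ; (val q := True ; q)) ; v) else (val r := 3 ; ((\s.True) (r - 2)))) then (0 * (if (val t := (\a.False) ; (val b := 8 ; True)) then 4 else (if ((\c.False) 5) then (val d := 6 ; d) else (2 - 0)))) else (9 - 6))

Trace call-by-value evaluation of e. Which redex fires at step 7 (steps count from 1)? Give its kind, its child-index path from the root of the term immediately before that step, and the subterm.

Trace:
step 0: (if (if (let x = (\y.((\z.true) y)) in (false && (let u = false in u))) then (let v = (let w = (\p.false) in (let q = true in q)) in v) else (let r = 3 in ((\s.true) (r - 2)))) then (0 * (if (let t = (\a.false) in (let b = 8 in true)) then 4 else (if ((\c.false) 5) then (let d = 6 in d) else (2 - 0)))) else (9 - 6))
step 1: [let@0.0] (if (if (false && (let u = false in u)) then (let v = (let w = (\p.false) in (let q = true in q)) in v) else (let r = 3 in ((\s.true) (r - 2)))) then (0 * (if (let t = (\a.false) in (let b = 8 in true)) then 4 else (if ((\c.false) 5) then (let d = 6 in d) else (2 - 0)))) else (9 - 6))
step 2: [let@0.0.1] (if (if (false && false) then (let v = (let w = (\p.false) in (let q = true in q)) in v) else (let r = 3 in ((\s.true) (r - 2)))) then (0 * (if (let t = (\a.false) in (let b = 8 in true)) then 4 else (if ((\c.false) 5) then (let d = 6 in d) else (2 - 0)))) else (9 - 6))
step 3: [delta@0.0] (if (if false then (let v = (let w = (\p.false) in (let q = true in q)) in v) else (let r = 3 in ((\s.true) (r - 2)))) then (0 * (if (let t = (\a.false) in (let b = 8 in true)) then 4 else (if ((\c.false) 5) then (let d = 6 in d) else (2 - 0)))) else (9 - 6))
step 4: [if@0] (if (let r = 3 in ((\s.true) (r - 2))) then (0 * (if (let t = (\a.false) in (let b = 8 in true)) then 4 else (if ((\c.false) 5) then (let d = 6 in d) else (2 - 0)))) else (9 - 6))
step 5: [let@0] (if ((\s.true) (3 - 2)) then (0 * (if (let t = (\a.false) in (let b = 8 in true)) then 4 else (if ((\c.false) 5) then (let d = 6 in d) else (2 - 0)))) else (9 - 6))
step 6: [delta@0.1] (if ((\s.true) 1) then (0 * (if (let t = (\a.false) in (let b = 8 in true)) then 4 else (if ((\c.false) 5) then (let d = 6 in d) else (2 - 0)))) else (9 - 6))
step 7: [beta@0] (if true then (0 * (if (let t = (\a.false) in (let b = 8 in true)) then 4 else (if ((\c.false) 5) then (let d = 6 in d) else (2 - 0)))) else (9 - 6))

Answer: beta at 0 : ((\s.true) 1)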